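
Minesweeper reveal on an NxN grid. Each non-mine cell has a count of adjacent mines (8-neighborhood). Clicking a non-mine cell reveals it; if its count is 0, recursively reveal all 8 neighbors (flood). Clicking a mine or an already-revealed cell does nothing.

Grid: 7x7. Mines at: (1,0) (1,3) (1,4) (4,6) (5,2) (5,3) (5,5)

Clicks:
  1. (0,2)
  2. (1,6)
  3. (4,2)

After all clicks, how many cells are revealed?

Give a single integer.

Answer: 10

Derivation:
Click 1 (0,2) count=1: revealed 1 new [(0,2)] -> total=1
Click 2 (1,6) count=0: revealed 8 new [(0,5) (0,6) (1,5) (1,6) (2,5) (2,6) (3,5) (3,6)] -> total=9
Click 3 (4,2) count=2: revealed 1 new [(4,2)] -> total=10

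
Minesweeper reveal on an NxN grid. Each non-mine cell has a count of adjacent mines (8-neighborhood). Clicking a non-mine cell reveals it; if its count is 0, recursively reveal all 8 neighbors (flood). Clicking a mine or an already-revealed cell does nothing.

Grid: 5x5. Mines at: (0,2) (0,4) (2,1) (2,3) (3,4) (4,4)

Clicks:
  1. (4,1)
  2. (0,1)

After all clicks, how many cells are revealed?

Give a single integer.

Answer: 9

Derivation:
Click 1 (4,1) count=0: revealed 8 new [(3,0) (3,1) (3,2) (3,3) (4,0) (4,1) (4,2) (4,3)] -> total=8
Click 2 (0,1) count=1: revealed 1 new [(0,1)] -> total=9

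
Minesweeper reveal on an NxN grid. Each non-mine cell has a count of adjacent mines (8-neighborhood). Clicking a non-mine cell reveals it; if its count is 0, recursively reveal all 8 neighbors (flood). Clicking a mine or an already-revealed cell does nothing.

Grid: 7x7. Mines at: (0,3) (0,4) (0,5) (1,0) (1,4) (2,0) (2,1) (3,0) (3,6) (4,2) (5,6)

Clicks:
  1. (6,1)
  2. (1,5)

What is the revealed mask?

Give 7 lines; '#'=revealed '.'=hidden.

Click 1 (6,1) count=0: revealed 23 new [(2,3) (2,4) (2,5) (3,3) (3,4) (3,5) (4,0) (4,1) (4,3) (4,4) (4,5) (5,0) (5,1) (5,2) (5,3) (5,4) (5,5) (6,0) (6,1) (6,2) (6,3) (6,4) (6,5)] -> total=23
Click 2 (1,5) count=3: revealed 1 new [(1,5)] -> total=24

Answer: .......
.....#.
...###.
...###.
##.###.
######.
######.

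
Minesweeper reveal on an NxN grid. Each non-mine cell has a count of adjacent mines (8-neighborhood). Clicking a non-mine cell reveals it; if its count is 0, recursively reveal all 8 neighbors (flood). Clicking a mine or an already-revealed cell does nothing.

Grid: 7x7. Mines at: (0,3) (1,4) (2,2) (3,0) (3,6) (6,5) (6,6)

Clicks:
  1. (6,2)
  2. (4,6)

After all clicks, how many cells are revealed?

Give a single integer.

Answer: 26

Derivation:
Click 1 (6,2) count=0: revealed 25 new [(2,3) (2,4) (2,5) (3,1) (3,2) (3,3) (3,4) (3,5) (4,0) (4,1) (4,2) (4,3) (4,4) (4,5) (5,0) (5,1) (5,2) (5,3) (5,4) (5,5) (6,0) (6,1) (6,2) (6,3) (6,4)] -> total=25
Click 2 (4,6) count=1: revealed 1 new [(4,6)] -> total=26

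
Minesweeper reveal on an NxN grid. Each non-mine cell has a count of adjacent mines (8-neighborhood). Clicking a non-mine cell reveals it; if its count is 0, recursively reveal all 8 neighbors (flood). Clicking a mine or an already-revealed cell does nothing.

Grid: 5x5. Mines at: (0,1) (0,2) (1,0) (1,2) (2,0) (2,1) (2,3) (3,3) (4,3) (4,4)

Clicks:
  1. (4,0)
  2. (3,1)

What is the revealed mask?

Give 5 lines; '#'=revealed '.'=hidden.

Answer: .....
.....
.....
###..
###..

Derivation:
Click 1 (4,0) count=0: revealed 6 new [(3,0) (3,1) (3,2) (4,0) (4,1) (4,2)] -> total=6
Click 2 (3,1) count=2: revealed 0 new [(none)] -> total=6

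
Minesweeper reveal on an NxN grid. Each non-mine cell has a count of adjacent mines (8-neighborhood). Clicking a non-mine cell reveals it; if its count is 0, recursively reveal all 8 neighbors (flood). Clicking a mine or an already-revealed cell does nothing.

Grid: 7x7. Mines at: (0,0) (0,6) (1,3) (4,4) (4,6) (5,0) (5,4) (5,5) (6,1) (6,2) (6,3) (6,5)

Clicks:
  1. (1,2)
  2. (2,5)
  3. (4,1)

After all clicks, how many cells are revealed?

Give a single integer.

Click 1 (1,2) count=1: revealed 1 new [(1,2)] -> total=1
Click 2 (2,5) count=0: revealed 9 new [(1,4) (1,5) (1,6) (2,4) (2,5) (2,6) (3,4) (3,5) (3,6)] -> total=10
Click 3 (4,1) count=1: revealed 1 new [(4,1)] -> total=11

Answer: 11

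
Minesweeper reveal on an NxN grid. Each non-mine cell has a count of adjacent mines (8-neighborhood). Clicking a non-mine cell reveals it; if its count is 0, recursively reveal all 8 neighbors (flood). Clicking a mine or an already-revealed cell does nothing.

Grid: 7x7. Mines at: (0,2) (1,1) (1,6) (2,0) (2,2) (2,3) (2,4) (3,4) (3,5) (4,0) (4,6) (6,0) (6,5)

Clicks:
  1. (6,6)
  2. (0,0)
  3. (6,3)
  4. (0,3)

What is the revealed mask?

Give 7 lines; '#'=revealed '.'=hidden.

Click 1 (6,6) count=1: revealed 1 new [(6,6)] -> total=1
Click 2 (0,0) count=1: revealed 1 new [(0,0)] -> total=2
Click 3 (6,3) count=0: revealed 15 new [(3,1) (3,2) (3,3) (4,1) (4,2) (4,3) (4,4) (5,1) (5,2) (5,3) (5,4) (6,1) (6,2) (6,3) (6,4)] -> total=17
Click 4 (0,3) count=1: revealed 1 new [(0,3)] -> total=18

Answer: #..#...
.......
.......
.###...
.####..
.####..
.####.#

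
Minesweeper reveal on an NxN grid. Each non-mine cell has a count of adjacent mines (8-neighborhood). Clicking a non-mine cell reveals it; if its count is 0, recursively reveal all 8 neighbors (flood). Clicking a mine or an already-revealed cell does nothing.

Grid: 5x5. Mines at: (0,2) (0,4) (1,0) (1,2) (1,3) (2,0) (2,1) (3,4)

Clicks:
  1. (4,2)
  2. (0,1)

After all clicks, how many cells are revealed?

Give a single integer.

Answer: 9

Derivation:
Click 1 (4,2) count=0: revealed 8 new [(3,0) (3,1) (3,2) (3,3) (4,0) (4,1) (4,2) (4,3)] -> total=8
Click 2 (0,1) count=3: revealed 1 new [(0,1)] -> total=9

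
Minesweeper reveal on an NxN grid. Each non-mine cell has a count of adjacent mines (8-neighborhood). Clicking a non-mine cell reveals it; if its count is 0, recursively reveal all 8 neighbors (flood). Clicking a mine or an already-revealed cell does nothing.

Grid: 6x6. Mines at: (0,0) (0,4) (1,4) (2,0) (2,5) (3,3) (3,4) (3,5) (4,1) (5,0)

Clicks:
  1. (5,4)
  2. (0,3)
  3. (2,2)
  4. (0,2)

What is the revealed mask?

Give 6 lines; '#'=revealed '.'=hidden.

Answer: .###..
.###..
.###..
......
..####
..####

Derivation:
Click 1 (5,4) count=0: revealed 8 new [(4,2) (4,3) (4,4) (4,5) (5,2) (5,3) (5,4) (5,5)] -> total=8
Click 2 (0,3) count=2: revealed 1 new [(0,3)] -> total=9
Click 3 (2,2) count=1: revealed 1 new [(2,2)] -> total=10
Click 4 (0,2) count=0: revealed 7 new [(0,1) (0,2) (1,1) (1,2) (1,3) (2,1) (2,3)] -> total=17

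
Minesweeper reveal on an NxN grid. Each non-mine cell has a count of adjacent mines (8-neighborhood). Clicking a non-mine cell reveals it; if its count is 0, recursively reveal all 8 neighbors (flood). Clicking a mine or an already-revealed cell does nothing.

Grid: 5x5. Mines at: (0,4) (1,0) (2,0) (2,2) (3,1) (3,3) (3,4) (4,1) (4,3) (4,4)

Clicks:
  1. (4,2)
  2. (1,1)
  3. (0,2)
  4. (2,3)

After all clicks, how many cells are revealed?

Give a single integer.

Answer: 8

Derivation:
Click 1 (4,2) count=4: revealed 1 new [(4,2)] -> total=1
Click 2 (1,1) count=3: revealed 1 new [(1,1)] -> total=2
Click 3 (0,2) count=0: revealed 5 new [(0,1) (0,2) (0,3) (1,2) (1,3)] -> total=7
Click 4 (2,3) count=3: revealed 1 new [(2,3)] -> total=8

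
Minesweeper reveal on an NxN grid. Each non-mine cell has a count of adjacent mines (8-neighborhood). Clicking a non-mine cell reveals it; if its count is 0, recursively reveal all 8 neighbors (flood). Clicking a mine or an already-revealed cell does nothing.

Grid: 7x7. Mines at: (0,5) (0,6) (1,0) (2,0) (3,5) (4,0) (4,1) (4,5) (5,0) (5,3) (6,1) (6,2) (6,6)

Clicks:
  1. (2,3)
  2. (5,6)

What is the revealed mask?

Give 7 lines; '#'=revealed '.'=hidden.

Answer: .####..
.####..
.####..
.####..
..###..
......#
.......

Derivation:
Click 1 (2,3) count=0: revealed 19 new [(0,1) (0,2) (0,3) (0,4) (1,1) (1,2) (1,3) (1,4) (2,1) (2,2) (2,3) (2,4) (3,1) (3,2) (3,3) (3,4) (4,2) (4,3) (4,4)] -> total=19
Click 2 (5,6) count=2: revealed 1 new [(5,6)] -> total=20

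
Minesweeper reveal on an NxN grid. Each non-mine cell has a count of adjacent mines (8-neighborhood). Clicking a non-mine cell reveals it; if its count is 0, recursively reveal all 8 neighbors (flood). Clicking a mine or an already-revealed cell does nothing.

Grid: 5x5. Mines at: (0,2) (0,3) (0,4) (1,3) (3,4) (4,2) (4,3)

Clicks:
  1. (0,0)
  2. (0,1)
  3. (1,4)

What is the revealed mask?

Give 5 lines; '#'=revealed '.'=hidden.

Answer: ##...
###.#
###..
###..
##...

Derivation:
Click 1 (0,0) count=0: revealed 13 new [(0,0) (0,1) (1,0) (1,1) (1,2) (2,0) (2,1) (2,2) (3,0) (3,1) (3,2) (4,0) (4,1)] -> total=13
Click 2 (0,1) count=1: revealed 0 new [(none)] -> total=13
Click 3 (1,4) count=3: revealed 1 new [(1,4)] -> total=14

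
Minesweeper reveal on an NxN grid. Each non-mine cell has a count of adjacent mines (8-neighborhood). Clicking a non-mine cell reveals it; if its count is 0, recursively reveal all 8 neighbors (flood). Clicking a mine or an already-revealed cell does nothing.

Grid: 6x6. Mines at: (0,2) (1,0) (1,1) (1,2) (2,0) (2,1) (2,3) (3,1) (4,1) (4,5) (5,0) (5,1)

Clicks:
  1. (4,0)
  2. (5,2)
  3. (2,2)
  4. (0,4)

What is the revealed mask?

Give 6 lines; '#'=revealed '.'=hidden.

Answer: ...###
...###
..#.##
....##
#.....
..#...

Derivation:
Click 1 (4,0) count=4: revealed 1 new [(4,0)] -> total=1
Click 2 (5,2) count=2: revealed 1 new [(5,2)] -> total=2
Click 3 (2,2) count=5: revealed 1 new [(2,2)] -> total=3
Click 4 (0,4) count=0: revealed 10 new [(0,3) (0,4) (0,5) (1,3) (1,4) (1,5) (2,4) (2,5) (3,4) (3,5)] -> total=13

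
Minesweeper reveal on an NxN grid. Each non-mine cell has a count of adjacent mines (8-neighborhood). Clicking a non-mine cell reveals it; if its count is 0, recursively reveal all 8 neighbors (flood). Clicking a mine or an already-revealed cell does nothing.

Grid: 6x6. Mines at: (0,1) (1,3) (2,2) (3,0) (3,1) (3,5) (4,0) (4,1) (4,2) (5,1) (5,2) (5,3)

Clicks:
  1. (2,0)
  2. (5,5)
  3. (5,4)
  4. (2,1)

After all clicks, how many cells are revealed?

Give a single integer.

Answer: 6

Derivation:
Click 1 (2,0) count=2: revealed 1 new [(2,0)] -> total=1
Click 2 (5,5) count=0: revealed 4 new [(4,4) (4,5) (5,4) (5,5)] -> total=5
Click 3 (5,4) count=1: revealed 0 new [(none)] -> total=5
Click 4 (2,1) count=3: revealed 1 new [(2,1)] -> total=6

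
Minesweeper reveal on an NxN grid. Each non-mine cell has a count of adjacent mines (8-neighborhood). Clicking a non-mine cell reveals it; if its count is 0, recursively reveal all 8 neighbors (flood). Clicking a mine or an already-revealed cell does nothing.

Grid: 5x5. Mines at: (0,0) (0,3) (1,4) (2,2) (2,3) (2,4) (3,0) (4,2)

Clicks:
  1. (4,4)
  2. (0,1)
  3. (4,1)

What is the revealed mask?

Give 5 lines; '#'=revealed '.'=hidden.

Click 1 (4,4) count=0: revealed 4 new [(3,3) (3,4) (4,3) (4,4)] -> total=4
Click 2 (0,1) count=1: revealed 1 new [(0,1)] -> total=5
Click 3 (4,1) count=2: revealed 1 new [(4,1)] -> total=6

Answer: .#...
.....
.....
...##
.#.##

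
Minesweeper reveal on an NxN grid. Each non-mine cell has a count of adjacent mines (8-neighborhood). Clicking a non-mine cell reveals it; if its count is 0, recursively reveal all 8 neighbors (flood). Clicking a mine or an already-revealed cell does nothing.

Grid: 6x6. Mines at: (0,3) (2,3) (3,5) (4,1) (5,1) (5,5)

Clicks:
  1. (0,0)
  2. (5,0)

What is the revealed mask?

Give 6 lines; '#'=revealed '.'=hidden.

Click 1 (0,0) count=0: revealed 12 new [(0,0) (0,1) (0,2) (1,0) (1,1) (1,2) (2,0) (2,1) (2,2) (3,0) (3,1) (3,2)] -> total=12
Click 2 (5,0) count=2: revealed 1 new [(5,0)] -> total=13

Answer: ###...
###...
###...
###...
......
#.....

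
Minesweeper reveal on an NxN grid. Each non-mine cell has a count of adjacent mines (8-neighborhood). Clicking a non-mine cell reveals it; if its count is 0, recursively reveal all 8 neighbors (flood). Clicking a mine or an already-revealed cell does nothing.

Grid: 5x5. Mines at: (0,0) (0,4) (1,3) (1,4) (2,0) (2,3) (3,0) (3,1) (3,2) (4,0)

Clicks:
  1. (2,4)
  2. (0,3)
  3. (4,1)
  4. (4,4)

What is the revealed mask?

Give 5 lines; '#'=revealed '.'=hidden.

Answer: ...#.
.....
....#
...##
.#.##

Derivation:
Click 1 (2,4) count=3: revealed 1 new [(2,4)] -> total=1
Click 2 (0,3) count=3: revealed 1 new [(0,3)] -> total=2
Click 3 (4,1) count=4: revealed 1 new [(4,1)] -> total=3
Click 4 (4,4) count=0: revealed 4 new [(3,3) (3,4) (4,3) (4,4)] -> total=7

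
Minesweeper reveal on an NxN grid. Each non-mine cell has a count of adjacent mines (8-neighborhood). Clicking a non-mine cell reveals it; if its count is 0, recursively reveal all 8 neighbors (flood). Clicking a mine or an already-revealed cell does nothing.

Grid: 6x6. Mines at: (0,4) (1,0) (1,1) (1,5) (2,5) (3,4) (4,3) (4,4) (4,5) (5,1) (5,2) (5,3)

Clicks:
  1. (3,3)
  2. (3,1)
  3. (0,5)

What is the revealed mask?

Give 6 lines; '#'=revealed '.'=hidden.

Click 1 (3,3) count=3: revealed 1 new [(3,3)] -> total=1
Click 2 (3,1) count=0: revealed 9 new [(2,0) (2,1) (2,2) (3,0) (3,1) (3,2) (4,0) (4,1) (4,2)] -> total=10
Click 3 (0,5) count=2: revealed 1 new [(0,5)] -> total=11

Answer: .....#
......
###...
####..
###...
......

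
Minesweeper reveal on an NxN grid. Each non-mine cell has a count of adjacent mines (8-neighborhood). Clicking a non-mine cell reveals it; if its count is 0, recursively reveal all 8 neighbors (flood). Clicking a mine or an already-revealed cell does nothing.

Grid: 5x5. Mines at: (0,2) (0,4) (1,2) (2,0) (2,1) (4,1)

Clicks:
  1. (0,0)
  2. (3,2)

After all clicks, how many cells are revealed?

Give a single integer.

Click 1 (0,0) count=0: revealed 4 new [(0,0) (0,1) (1,0) (1,1)] -> total=4
Click 2 (3,2) count=2: revealed 1 new [(3,2)] -> total=5

Answer: 5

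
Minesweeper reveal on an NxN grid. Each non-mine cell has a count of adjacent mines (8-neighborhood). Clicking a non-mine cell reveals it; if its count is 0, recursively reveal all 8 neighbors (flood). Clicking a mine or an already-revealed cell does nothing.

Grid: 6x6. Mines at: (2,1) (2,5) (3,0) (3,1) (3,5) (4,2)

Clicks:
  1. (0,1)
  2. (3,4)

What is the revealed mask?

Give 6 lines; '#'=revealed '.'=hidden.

Click 1 (0,1) count=0: revealed 18 new [(0,0) (0,1) (0,2) (0,3) (0,4) (0,5) (1,0) (1,1) (1,2) (1,3) (1,4) (1,5) (2,2) (2,3) (2,4) (3,2) (3,3) (3,4)] -> total=18
Click 2 (3,4) count=2: revealed 0 new [(none)] -> total=18

Answer: ######
######
..###.
..###.
......
......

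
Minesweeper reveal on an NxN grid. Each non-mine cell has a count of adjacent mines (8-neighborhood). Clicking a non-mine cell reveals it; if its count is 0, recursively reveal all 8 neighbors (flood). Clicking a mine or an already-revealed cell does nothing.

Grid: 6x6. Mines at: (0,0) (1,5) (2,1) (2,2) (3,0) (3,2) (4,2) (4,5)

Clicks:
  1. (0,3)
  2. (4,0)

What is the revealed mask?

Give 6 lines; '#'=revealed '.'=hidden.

Click 1 (0,3) count=0: revealed 8 new [(0,1) (0,2) (0,3) (0,4) (1,1) (1,2) (1,3) (1,4)] -> total=8
Click 2 (4,0) count=1: revealed 1 new [(4,0)] -> total=9

Answer: .####.
.####.
......
......
#.....
......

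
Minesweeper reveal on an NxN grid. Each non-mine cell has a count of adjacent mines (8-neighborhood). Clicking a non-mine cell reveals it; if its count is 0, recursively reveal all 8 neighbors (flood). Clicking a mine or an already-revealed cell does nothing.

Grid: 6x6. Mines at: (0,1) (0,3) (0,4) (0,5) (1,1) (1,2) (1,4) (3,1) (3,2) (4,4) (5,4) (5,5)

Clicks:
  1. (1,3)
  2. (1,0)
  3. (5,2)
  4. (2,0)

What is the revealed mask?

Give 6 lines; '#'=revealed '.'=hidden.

Click 1 (1,3) count=4: revealed 1 new [(1,3)] -> total=1
Click 2 (1,0) count=2: revealed 1 new [(1,0)] -> total=2
Click 3 (5,2) count=0: revealed 8 new [(4,0) (4,1) (4,2) (4,3) (5,0) (5,1) (5,2) (5,3)] -> total=10
Click 4 (2,0) count=2: revealed 1 new [(2,0)] -> total=11

Answer: ......
#..#..
#.....
......
####..
####..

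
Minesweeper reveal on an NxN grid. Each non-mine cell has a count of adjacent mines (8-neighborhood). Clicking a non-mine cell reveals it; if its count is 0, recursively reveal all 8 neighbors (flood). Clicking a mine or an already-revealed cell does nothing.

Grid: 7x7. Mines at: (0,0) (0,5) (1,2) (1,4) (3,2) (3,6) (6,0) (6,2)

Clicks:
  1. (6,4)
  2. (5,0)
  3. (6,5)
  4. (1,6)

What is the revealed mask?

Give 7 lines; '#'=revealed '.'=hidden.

Answer: .......
......#
...###.
...###.
...####
#..####
...####

Derivation:
Click 1 (6,4) count=0: revealed 18 new [(2,3) (2,4) (2,5) (3,3) (3,4) (3,5) (4,3) (4,4) (4,5) (4,6) (5,3) (5,4) (5,5) (5,6) (6,3) (6,4) (6,5) (6,6)] -> total=18
Click 2 (5,0) count=1: revealed 1 new [(5,0)] -> total=19
Click 3 (6,5) count=0: revealed 0 new [(none)] -> total=19
Click 4 (1,6) count=1: revealed 1 new [(1,6)] -> total=20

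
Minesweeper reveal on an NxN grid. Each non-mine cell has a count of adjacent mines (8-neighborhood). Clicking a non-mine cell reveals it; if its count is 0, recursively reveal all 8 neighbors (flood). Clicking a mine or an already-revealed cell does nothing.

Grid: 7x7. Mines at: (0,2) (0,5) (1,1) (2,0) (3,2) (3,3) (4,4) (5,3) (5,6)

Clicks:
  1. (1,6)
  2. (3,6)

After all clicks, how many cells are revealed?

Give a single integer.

Answer: 11

Derivation:
Click 1 (1,6) count=1: revealed 1 new [(1,6)] -> total=1
Click 2 (3,6) count=0: revealed 10 new [(1,4) (1,5) (2,4) (2,5) (2,6) (3,4) (3,5) (3,6) (4,5) (4,6)] -> total=11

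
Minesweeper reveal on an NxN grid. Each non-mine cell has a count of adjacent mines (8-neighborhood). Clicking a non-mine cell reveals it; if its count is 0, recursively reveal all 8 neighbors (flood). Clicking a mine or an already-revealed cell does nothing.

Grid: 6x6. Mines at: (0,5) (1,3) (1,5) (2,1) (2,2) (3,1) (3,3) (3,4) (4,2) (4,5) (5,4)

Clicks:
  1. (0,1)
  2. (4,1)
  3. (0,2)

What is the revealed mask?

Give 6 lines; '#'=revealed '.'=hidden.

Click 1 (0,1) count=0: revealed 6 new [(0,0) (0,1) (0,2) (1,0) (1,1) (1,2)] -> total=6
Click 2 (4,1) count=2: revealed 1 new [(4,1)] -> total=7
Click 3 (0,2) count=1: revealed 0 new [(none)] -> total=7

Answer: ###...
###...
......
......
.#....
......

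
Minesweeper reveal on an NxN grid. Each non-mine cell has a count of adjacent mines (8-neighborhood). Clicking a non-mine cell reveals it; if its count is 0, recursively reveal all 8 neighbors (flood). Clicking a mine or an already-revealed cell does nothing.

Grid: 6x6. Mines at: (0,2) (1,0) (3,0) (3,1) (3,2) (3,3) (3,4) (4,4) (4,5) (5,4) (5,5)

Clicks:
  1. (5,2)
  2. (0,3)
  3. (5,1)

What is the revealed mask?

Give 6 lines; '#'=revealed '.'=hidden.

Click 1 (5,2) count=0: revealed 8 new [(4,0) (4,1) (4,2) (4,3) (5,0) (5,1) (5,2) (5,3)] -> total=8
Click 2 (0,3) count=1: revealed 1 new [(0,3)] -> total=9
Click 3 (5,1) count=0: revealed 0 new [(none)] -> total=9

Answer: ...#..
......
......
......
####..
####..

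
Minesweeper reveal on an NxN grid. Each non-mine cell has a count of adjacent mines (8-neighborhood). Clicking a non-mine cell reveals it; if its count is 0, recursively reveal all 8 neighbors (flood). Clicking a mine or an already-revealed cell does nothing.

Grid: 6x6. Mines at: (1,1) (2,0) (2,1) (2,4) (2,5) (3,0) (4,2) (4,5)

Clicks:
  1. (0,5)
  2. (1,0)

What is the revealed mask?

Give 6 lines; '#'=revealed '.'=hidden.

Click 1 (0,5) count=0: revealed 8 new [(0,2) (0,3) (0,4) (0,5) (1,2) (1,3) (1,4) (1,5)] -> total=8
Click 2 (1,0) count=3: revealed 1 new [(1,0)] -> total=9

Answer: ..####
#.####
......
......
......
......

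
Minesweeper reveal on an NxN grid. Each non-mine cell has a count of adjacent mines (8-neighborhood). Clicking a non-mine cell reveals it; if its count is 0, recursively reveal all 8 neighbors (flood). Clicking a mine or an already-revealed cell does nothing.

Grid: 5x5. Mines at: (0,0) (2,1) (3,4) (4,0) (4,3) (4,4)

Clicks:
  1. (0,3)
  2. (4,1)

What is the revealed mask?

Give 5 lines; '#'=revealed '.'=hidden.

Click 1 (0,3) count=0: revealed 11 new [(0,1) (0,2) (0,3) (0,4) (1,1) (1,2) (1,3) (1,4) (2,2) (2,3) (2,4)] -> total=11
Click 2 (4,1) count=1: revealed 1 new [(4,1)] -> total=12

Answer: .####
.####
..###
.....
.#...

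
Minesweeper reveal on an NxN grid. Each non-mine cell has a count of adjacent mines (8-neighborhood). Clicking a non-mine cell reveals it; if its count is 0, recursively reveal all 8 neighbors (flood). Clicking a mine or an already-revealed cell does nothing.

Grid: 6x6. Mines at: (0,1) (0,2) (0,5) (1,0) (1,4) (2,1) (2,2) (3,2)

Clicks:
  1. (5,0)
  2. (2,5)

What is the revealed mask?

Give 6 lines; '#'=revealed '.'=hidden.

Click 1 (5,0) count=0: revealed 20 new [(2,3) (2,4) (2,5) (3,0) (3,1) (3,3) (3,4) (3,5) (4,0) (4,1) (4,2) (4,3) (4,4) (4,5) (5,0) (5,1) (5,2) (5,3) (5,4) (5,5)] -> total=20
Click 2 (2,5) count=1: revealed 0 new [(none)] -> total=20

Answer: ......
......
...###
##.###
######
######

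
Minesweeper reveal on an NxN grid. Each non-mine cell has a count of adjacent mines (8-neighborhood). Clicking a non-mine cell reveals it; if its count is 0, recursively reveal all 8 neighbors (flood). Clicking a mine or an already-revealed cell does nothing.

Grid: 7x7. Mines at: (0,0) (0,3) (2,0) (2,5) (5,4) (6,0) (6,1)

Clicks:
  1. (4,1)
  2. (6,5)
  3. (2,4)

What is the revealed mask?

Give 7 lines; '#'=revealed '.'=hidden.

Click 1 (4,1) count=0: revealed 22 new [(1,1) (1,2) (1,3) (1,4) (2,1) (2,2) (2,3) (2,4) (3,0) (3,1) (3,2) (3,3) (3,4) (4,0) (4,1) (4,2) (4,3) (4,4) (5,0) (5,1) (5,2) (5,3)] -> total=22
Click 2 (6,5) count=1: revealed 1 new [(6,5)] -> total=23
Click 3 (2,4) count=1: revealed 0 new [(none)] -> total=23

Answer: .......
.####..
.####..
#####..
#####..
####...
.....#.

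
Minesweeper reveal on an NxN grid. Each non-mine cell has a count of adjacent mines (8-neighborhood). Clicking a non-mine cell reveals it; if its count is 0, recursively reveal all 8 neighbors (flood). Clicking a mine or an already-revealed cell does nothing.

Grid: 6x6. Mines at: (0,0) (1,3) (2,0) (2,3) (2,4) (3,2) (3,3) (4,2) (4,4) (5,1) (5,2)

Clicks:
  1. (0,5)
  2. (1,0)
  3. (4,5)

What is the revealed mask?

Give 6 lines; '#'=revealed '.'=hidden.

Answer: ....##
#...##
......
......
.....#
......

Derivation:
Click 1 (0,5) count=0: revealed 4 new [(0,4) (0,5) (1,4) (1,5)] -> total=4
Click 2 (1,0) count=2: revealed 1 new [(1,0)] -> total=5
Click 3 (4,5) count=1: revealed 1 new [(4,5)] -> total=6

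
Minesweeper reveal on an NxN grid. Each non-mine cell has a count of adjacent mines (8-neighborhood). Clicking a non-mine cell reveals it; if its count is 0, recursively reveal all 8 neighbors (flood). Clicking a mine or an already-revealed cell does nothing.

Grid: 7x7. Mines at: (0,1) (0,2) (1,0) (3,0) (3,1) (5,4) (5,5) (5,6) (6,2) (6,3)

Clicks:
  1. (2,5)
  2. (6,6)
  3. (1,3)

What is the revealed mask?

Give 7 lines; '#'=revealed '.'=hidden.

Answer: ...####
..#####
..#####
..#####
..#####
.......
......#

Derivation:
Click 1 (2,5) count=0: revealed 24 new [(0,3) (0,4) (0,5) (0,6) (1,2) (1,3) (1,4) (1,5) (1,6) (2,2) (2,3) (2,4) (2,5) (2,6) (3,2) (3,3) (3,4) (3,5) (3,6) (4,2) (4,3) (4,4) (4,5) (4,6)] -> total=24
Click 2 (6,6) count=2: revealed 1 new [(6,6)] -> total=25
Click 3 (1,3) count=1: revealed 0 new [(none)] -> total=25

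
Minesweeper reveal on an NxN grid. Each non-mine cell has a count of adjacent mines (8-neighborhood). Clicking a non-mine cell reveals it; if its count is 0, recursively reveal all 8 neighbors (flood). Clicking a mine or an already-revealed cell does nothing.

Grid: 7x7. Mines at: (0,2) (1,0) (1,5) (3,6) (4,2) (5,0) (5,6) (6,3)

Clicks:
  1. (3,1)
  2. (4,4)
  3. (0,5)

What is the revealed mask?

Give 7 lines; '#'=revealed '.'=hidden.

Click 1 (3,1) count=1: revealed 1 new [(3,1)] -> total=1
Click 2 (4,4) count=0: revealed 19 new [(1,1) (1,2) (1,3) (1,4) (2,1) (2,2) (2,3) (2,4) (2,5) (3,2) (3,3) (3,4) (3,5) (4,3) (4,4) (4,5) (5,3) (5,4) (5,5)] -> total=20
Click 3 (0,5) count=1: revealed 1 new [(0,5)] -> total=21

Answer: .....#.
.####..
.#####.
.#####.
...###.
...###.
.......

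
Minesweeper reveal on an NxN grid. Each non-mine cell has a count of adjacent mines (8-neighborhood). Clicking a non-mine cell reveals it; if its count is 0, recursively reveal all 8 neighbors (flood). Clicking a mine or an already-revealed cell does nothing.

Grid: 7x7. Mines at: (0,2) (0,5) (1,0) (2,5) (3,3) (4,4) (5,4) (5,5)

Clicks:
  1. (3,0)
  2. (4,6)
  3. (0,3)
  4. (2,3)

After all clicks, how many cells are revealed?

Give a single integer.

Click 1 (3,0) count=0: revealed 18 new [(2,0) (2,1) (2,2) (3,0) (3,1) (3,2) (4,0) (4,1) (4,2) (4,3) (5,0) (5,1) (5,2) (5,3) (6,0) (6,1) (6,2) (6,3)] -> total=18
Click 2 (4,6) count=1: revealed 1 new [(4,6)] -> total=19
Click 3 (0,3) count=1: revealed 1 new [(0,3)] -> total=20
Click 4 (2,3) count=1: revealed 1 new [(2,3)] -> total=21

Answer: 21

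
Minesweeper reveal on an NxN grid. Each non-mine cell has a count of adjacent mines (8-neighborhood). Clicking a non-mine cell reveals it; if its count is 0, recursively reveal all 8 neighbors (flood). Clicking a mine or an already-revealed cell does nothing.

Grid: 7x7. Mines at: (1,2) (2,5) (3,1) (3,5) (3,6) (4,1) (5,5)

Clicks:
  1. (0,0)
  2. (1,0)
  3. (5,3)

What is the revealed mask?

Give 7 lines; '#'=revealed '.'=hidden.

Answer: ##.....
##.....
#####..
..###..
..###..
#####..
#####..

Derivation:
Click 1 (0,0) count=0: revealed 6 new [(0,0) (0,1) (1,0) (1,1) (2,0) (2,1)] -> total=6
Click 2 (1,0) count=0: revealed 0 new [(none)] -> total=6
Click 3 (5,3) count=0: revealed 19 new [(2,2) (2,3) (2,4) (3,2) (3,3) (3,4) (4,2) (4,3) (4,4) (5,0) (5,1) (5,2) (5,3) (5,4) (6,0) (6,1) (6,2) (6,3) (6,4)] -> total=25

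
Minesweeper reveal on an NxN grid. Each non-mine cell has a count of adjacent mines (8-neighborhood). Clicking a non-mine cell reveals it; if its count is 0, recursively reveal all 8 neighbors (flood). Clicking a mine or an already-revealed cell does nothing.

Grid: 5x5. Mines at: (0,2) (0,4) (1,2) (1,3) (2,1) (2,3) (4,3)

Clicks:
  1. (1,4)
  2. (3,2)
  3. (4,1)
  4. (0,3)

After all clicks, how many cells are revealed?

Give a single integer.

Answer: 8

Derivation:
Click 1 (1,4) count=3: revealed 1 new [(1,4)] -> total=1
Click 2 (3,2) count=3: revealed 1 new [(3,2)] -> total=2
Click 3 (4,1) count=0: revealed 5 new [(3,0) (3,1) (4,0) (4,1) (4,2)] -> total=7
Click 4 (0,3) count=4: revealed 1 new [(0,3)] -> total=8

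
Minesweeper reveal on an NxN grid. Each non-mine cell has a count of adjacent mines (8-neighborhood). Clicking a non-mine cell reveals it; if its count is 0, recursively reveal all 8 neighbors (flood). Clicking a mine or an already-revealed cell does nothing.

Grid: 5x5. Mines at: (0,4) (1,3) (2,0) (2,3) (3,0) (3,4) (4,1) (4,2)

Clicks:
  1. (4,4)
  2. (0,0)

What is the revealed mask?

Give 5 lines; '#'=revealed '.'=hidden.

Click 1 (4,4) count=1: revealed 1 new [(4,4)] -> total=1
Click 2 (0,0) count=0: revealed 6 new [(0,0) (0,1) (0,2) (1,0) (1,1) (1,2)] -> total=7

Answer: ###..
###..
.....
.....
....#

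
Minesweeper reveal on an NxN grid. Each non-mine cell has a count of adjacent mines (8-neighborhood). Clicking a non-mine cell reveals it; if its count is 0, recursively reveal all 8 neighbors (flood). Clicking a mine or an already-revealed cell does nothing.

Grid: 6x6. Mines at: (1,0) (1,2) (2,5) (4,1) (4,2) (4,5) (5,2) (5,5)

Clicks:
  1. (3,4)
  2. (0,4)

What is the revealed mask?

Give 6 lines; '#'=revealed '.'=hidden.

Answer: ...###
...###
......
....#.
......
......

Derivation:
Click 1 (3,4) count=2: revealed 1 new [(3,4)] -> total=1
Click 2 (0,4) count=0: revealed 6 new [(0,3) (0,4) (0,5) (1,3) (1,4) (1,5)] -> total=7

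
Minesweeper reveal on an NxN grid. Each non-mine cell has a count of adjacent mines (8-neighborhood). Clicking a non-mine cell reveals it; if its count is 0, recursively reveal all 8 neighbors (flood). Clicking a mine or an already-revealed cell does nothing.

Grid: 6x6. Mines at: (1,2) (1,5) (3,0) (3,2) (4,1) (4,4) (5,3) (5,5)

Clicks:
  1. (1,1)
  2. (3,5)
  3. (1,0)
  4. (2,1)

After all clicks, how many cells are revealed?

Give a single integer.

Click 1 (1,1) count=1: revealed 1 new [(1,1)] -> total=1
Click 2 (3,5) count=1: revealed 1 new [(3,5)] -> total=2
Click 3 (1,0) count=0: revealed 5 new [(0,0) (0,1) (1,0) (2,0) (2,1)] -> total=7
Click 4 (2,1) count=3: revealed 0 new [(none)] -> total=7

Answer: 7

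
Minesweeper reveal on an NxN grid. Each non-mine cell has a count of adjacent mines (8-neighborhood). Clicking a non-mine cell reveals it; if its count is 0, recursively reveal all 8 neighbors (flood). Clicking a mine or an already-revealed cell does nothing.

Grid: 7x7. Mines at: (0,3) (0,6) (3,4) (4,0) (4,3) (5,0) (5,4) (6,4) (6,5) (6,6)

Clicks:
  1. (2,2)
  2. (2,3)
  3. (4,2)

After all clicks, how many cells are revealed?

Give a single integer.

Answer: 16

Derivation:
Click 1 (2,2) count=0: revealed 15 new [(0,0) (0,1) (0,2) (1,0) (1,1) (1,2) (1,3) (2,0) (2,1) (2,2) (2,3) (3,0) (3,1) (3,2) (3,3)] -> total=15
Click 2 (2,3) count=1: revealed 0 new [(none)] -> total=15
Click 3 (4,2) count=1: revealed 1 new [(4,2)] -> total=16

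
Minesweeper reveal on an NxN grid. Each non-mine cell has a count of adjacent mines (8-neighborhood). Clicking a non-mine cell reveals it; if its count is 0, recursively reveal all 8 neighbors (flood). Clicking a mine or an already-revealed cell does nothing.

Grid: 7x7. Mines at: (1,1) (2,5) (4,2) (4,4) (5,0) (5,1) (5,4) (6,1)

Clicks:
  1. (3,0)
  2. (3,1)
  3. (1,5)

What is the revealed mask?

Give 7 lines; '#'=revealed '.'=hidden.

Answer: .......
.....#.
##.....
##.....
##.....
.......
.......

Derivation:
Click 1 (3,0) count=0: revealed 6 new [(2,0) (2,1) (3,0) (3,1) (4,0) (4,1)] -> total=6
Click 2 (3,1) count=1: revealed 0 new [(none)] -> total=6
Click 3 (1,5) count=1: revealed 1 new [(1,5)] -> total=7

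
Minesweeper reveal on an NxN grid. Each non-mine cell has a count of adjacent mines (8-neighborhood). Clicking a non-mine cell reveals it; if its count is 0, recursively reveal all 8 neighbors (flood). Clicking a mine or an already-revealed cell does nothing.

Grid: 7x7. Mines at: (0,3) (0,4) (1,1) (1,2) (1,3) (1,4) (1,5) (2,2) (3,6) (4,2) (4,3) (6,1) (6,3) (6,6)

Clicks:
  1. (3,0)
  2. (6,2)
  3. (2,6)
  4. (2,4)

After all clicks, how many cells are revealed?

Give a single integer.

Answer: 11

Derivation:
Click 1 (3,0) count=0: revealed 8 new [(2,0) (2,1) (3,0) (3,1) (4,0) (4,1) (5,0) (5,1)] -> total=8
Click 2 (6,2) count=2: revealed 1 new [(6,2)] -> total=9
Click 3 (2,6) count=2: revealed 1 new [(2,6)] -> total=10
Click 4 (2,4) count=3: revealed 1 new [(2,4)] -> total=11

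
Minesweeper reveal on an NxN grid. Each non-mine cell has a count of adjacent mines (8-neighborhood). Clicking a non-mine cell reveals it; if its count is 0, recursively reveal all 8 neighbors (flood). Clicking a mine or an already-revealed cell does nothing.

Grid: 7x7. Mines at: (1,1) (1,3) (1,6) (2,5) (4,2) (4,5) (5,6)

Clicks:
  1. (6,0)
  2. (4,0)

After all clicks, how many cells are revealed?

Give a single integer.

Answer: 18

Derivation:
Click 1 (6,0) count=0: revealed 18 new [(2,0) (2,1) (3,0) (3,1) (4,0) (4,1) (5,0) (5,1) (5,2) (5,3) (5,4) (5,5) (6,0) (6,1) (6,2) (6,3) (6,4) (6,5)] -> total=18
Click 2 (4,0) count=0: revealed 0 new [(none)] -> total=18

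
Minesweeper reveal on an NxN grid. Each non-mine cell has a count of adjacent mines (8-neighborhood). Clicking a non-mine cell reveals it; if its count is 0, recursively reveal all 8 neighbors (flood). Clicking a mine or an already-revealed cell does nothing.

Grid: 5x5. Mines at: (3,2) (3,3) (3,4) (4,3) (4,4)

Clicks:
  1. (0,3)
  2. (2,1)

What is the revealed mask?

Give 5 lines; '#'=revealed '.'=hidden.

Answer: #####
#####
#####
##...
##...

Derivation:
Click 1 (0,3) count=0: revealed 19 new [(0,0) (0,1) (0,2) (0,3) (0,4) (1,0) (1,1) (1,2) (1,3) (1,4) (2,0) (2,1) (2,2) (2,3) (2,4) (3,0) (3,1) (4,0) (4,1)] -> total=19
Click 2 (2,1) count=1: revealed 0 new [(none)] -> total=19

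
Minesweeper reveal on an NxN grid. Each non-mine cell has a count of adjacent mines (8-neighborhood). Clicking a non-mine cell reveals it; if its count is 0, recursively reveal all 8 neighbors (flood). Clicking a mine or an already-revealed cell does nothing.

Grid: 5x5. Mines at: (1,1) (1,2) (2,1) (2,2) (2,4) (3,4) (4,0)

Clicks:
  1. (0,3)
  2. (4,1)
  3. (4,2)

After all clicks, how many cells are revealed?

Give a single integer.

Click 1 (0,3) count=1: revealed 1 new [(0,3)] -> total=1
Click 2 (4,1) count=1: revealed 1 new [(4,1)] -> total=2
Click 3 (4,2) count=0: revealed 5 new [(3,1) (3,2) (3,3) (4,2) (4,3)] -> total=7

Answer: 7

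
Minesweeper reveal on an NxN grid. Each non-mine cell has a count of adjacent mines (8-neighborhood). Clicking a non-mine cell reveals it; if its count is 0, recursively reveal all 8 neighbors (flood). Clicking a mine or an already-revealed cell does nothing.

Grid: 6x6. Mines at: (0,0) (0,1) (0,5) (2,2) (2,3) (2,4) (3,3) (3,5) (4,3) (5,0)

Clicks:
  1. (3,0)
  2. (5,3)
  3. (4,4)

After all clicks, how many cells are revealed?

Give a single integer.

Answer: 10

Derivation:
Click 1 (3,0) count=0: revealed 8 new [(1,0) (1,1) (2,0) (2,1) (3,0) (3,1) (4,0) (4,1)] -> total=8
Click 2 (5,3) count=1: revealed 1 new [(5,3)] -> total=9
Click 3 (4,4) count=3: revealed 1 new [(4,4)] -> total=10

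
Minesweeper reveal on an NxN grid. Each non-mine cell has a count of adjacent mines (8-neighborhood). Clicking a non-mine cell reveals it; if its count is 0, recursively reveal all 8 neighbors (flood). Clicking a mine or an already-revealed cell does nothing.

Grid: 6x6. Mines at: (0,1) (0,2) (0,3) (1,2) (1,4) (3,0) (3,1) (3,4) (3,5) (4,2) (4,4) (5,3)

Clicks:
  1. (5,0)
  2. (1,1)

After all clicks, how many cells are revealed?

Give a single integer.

Answer: 5

Derivation:
Click 1 (5,0) count=0: revealed 4 new [(4,0) (4,1) (5,0) (5,1)] -> total=4
Click 2 (1,1) count=3: revealed 1 new [(1,1)] -> total=5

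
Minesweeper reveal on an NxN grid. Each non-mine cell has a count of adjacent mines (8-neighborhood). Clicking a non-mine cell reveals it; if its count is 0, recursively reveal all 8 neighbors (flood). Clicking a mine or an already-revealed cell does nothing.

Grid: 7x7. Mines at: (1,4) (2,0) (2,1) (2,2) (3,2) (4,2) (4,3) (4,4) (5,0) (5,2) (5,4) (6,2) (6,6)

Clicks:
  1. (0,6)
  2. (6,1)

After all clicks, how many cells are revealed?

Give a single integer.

Click 1 (0,6) count=0: revealed 12 new [(0,5) (0,6) (1,5) (1,6) (2,5) (2,6) (3,5) (3,6) (4,5) (4,6) (5,5) (5,6)] -> total=12
Click 2 (6,1) count=3: revealed 1 new [(6,1)] -> total=13

Answer: 13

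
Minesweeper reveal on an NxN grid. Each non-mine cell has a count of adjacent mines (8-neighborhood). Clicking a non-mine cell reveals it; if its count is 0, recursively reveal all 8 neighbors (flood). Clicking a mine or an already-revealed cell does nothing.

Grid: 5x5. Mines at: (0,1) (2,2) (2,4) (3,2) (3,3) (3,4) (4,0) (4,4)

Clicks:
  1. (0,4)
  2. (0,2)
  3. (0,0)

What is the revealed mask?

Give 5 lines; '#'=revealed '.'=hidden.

Click 1 (0,4) count=0: revealed 6 new [(0,2) (0,3) (0,4) (1,2) (1,3) (1,4)] -> total=6
Click 2 (0,2) count=1: revealed 0 new [(none)] -> total=6
Click 3 (0,0) count=1: revealed 1 new [(0,0)] -> total=7

Answer: #.###
..###
.....
.....
.....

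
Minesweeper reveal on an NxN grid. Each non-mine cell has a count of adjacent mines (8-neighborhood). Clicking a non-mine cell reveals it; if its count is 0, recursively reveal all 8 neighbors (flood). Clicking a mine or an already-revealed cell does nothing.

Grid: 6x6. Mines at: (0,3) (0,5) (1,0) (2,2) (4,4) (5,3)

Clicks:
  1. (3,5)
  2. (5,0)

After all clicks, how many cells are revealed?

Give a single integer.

Click 1 (3,5) count=1: revealed 1 new [(3,5)] -> total=1
Click 2 (5,0) count=0: revealed 11 new [(2,0) (2,1) (3,0) (3,1) (3,2) (4,0) (4,1) (4,2) (5,0) (5,1) (5,2)] -> total=12

Answer: 12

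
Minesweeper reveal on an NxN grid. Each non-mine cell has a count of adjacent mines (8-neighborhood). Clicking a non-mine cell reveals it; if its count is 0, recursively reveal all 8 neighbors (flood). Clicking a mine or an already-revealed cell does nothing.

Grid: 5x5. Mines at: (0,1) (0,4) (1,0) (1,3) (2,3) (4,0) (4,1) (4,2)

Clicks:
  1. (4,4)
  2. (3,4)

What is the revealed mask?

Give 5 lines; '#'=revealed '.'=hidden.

Click 1 (4,4) count=0: revealed 4 new [(3,3) (3,4) (4,3) (4,4)] -> total=4
Click 2 (3,4) count=1: revealed 0 new [(none)] -> total=4

Answer: .....
.....
.....
...##
...##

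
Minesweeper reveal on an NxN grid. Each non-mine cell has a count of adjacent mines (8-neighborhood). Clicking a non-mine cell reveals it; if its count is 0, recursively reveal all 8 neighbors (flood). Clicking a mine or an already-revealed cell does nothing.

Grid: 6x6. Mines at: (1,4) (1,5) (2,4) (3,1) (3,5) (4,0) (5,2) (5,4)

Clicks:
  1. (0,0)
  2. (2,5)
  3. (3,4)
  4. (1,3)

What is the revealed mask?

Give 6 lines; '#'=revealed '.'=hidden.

Click 1 (0,0) count=0: revealed 12 new [(0,0) (0,1) (0,2) (0,3) (1,0) (1,1) (1,2) (1,3) (2,0) (2,1) (2,2) (2,3)] -> total=12
Click 2 (2,5) count=4: revealed 1 new [(2,5)] -> total=13
Click 3 (3,4) count=2: revealed 1 new [(3,4)] -> total=14
Click 4 (1,3) count=2: revealed 0 new [(none)] -> total=14

Answer: ####..
####..
####.#
....#.
......
......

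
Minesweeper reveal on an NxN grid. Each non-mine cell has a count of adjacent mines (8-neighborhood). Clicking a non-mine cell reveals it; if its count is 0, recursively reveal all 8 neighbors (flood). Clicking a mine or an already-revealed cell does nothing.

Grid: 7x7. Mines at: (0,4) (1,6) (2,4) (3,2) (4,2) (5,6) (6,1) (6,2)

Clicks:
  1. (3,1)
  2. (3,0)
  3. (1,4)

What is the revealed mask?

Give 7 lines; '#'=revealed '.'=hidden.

Answer: ####...
#####..
####...
##.....
##.....
##.....
.......

Derivation:
Click 1 (3,1) count=2: revealed 1 new [(3,1)] -> total=1
Click 2 (3,0) count=0: revealed 17 new [(0,0) (0,1) (0,2) (0,3) (1,0) (1,1) (1,2) (1,3) (2,0) (2,1) (2,2) (2,3) (3,0) (4,0) (4,1) (5,0) (5,1)] -> total=18
Click 3 (1,4) count=2: revealed 1 new [(1,4)] -> total=19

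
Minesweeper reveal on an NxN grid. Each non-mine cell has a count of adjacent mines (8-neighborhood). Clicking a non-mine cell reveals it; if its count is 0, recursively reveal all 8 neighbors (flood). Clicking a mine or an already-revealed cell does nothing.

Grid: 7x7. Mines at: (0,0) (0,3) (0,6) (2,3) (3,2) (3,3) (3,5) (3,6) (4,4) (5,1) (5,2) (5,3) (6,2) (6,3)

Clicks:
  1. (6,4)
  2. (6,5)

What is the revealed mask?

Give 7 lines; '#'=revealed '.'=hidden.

Answer: .......
.......
.......
.......
.....##
....###
....###

Derivation:
Click 1 (6,4) count=2: revealed 1 new [(6,4)] -> total=1
Click 2 (6,5) count=0: revealed 7 new [(4,5) (4,6) (5,4) (5,5) (5,6) (6,5) (6,6)] -> total=8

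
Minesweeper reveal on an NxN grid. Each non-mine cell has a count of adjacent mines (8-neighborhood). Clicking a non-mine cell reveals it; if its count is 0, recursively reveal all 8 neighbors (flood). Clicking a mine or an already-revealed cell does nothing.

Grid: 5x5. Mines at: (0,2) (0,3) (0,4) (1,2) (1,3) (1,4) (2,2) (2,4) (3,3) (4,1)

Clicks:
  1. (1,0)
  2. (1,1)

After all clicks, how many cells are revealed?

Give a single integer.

Click 1 (1,0) count=0: revealed 8 new [(0,0) (0,1) (1,0) (1,1) (2,0) (2,1) (3,0) (3,1)] -> total=8
Click 2 (1,1) count=3: revealed 0 new [(none)] -> total=8

Answer: 8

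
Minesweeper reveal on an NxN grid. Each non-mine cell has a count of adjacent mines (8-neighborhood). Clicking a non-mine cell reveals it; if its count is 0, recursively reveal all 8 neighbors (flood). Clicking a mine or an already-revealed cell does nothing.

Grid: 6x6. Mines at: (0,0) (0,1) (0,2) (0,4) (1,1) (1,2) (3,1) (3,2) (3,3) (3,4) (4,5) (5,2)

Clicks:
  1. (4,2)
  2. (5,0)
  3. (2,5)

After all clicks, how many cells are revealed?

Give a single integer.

Answer: 6

Derivation:
Click 1 (4,2) count=4: revealed 1 new [(4,2)] -> total=1
Click 2 (5,0) count=0: revealed 4 new [(4,0) (4,1) (5,0) (5,1)] -> total=5
Click 3 (2,5) count=1: revealed 1 new [(2,5)] -> total=6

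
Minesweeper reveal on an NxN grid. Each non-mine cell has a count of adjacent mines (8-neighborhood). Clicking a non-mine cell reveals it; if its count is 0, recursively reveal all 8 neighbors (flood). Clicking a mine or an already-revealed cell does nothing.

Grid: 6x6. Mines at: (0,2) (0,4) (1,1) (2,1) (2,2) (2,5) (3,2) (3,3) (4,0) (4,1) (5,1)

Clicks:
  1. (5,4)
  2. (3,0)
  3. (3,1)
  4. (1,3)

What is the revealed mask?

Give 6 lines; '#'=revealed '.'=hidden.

Click 1 (5,4) count=0: revealed 10 new [(3,4) (3,5) (4,2) (4,3) (4,4) (4,5) (5,2) (5,3) (5,4) (5,5)] -> total=10
Click 2 (3,0) count=3: revealed 1 new [(3,0)] -> total=11
Click 3 (3,1) count=5: revealed 1 new [(3,1)] -> total=12
Click 4 (1,3) count=3: revealed 1 new [(1,3)] -> total=13

Answer: ......
...#..
......
##..##
..####
..####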